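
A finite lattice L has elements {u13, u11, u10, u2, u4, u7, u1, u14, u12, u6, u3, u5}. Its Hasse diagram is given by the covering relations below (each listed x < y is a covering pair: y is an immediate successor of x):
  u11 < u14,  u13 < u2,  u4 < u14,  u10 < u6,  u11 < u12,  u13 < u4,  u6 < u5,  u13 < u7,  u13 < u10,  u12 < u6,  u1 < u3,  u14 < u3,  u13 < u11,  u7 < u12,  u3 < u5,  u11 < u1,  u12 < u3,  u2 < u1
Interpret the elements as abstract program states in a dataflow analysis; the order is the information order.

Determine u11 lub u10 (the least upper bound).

u6

Common upper bounds of {u11, u10}: u5, u6.
The least among these is u6.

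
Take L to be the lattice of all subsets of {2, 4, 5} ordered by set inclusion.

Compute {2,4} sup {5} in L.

{2,4} ∨ {5} = {2,4,5}

{2,4,5}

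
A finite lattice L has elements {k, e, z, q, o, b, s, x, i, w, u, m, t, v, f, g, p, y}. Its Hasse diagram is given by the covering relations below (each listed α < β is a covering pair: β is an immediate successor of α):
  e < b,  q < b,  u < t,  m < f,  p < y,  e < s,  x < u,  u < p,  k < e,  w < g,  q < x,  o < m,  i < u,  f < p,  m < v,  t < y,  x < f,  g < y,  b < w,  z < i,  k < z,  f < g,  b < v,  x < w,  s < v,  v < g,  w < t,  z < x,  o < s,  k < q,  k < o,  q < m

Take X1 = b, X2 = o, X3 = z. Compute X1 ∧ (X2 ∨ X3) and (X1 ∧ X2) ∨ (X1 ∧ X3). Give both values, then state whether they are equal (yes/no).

X2 ∨ X3 = f, so X1 ∧ (X2 ∨ X3) = b ∧ f = q.
X1 ∧ X2 = k and X1 ∧ X3 = k, so (X1 ∧ X2) ∨ (X1 ∧ X3) = k ∨ k = k.
Equal: no.

q; k; no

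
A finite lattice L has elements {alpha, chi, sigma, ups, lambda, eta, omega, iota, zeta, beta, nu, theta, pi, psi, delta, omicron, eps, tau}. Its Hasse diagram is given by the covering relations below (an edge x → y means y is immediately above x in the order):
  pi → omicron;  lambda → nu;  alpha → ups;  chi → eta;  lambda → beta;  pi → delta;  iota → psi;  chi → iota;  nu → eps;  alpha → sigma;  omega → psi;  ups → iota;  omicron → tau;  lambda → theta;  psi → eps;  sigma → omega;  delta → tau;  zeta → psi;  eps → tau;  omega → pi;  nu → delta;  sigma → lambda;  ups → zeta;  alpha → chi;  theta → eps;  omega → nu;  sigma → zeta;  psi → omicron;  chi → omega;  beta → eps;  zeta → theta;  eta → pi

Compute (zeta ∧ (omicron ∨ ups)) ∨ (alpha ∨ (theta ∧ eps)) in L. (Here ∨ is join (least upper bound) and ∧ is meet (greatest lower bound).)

omicron ∨ ups = omicron
zeta ∧ omicron = zeta
theta ∧ eps = theta
alpha ∨ theta = theta
zeta ∨ theta = theta

theta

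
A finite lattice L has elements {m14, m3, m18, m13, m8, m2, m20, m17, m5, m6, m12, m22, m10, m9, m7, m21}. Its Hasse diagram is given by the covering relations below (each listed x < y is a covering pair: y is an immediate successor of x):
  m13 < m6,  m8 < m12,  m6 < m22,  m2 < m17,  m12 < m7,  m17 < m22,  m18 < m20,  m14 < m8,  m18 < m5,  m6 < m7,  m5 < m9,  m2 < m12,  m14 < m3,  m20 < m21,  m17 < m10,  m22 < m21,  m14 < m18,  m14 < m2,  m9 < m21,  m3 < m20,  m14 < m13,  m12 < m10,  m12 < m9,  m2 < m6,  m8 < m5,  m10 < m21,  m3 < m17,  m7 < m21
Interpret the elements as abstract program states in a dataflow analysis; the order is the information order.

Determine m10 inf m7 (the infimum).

Common lower bounds of {m10, m7}: m12, m14, m2, m8.
The greatest among these is m12.

m12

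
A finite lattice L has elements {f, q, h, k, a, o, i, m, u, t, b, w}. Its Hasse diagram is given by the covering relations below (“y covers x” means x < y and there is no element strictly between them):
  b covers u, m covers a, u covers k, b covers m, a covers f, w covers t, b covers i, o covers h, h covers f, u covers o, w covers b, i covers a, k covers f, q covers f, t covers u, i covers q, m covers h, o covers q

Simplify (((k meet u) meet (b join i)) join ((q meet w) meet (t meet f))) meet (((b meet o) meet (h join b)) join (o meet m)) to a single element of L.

f

k ∧ u = k
b ∨ i = b
k ∧ b = k
q ∧ w = q
t ∧ f = f
q ∧ f = f
k ∨ f = k
b ∧ o = o
h ∨ b = b
o ∧ b = o
o ∧ m = h
o ∨ h = o
k ∧ o = f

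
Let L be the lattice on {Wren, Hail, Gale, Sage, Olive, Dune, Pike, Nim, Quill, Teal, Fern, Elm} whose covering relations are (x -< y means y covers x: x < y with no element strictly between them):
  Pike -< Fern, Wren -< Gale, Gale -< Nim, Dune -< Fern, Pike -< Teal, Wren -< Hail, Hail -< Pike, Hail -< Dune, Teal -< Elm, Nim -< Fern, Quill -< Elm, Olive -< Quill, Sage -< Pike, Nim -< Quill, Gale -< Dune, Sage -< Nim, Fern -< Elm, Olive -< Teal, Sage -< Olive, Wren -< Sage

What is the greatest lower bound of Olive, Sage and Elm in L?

Common lower bounds of {Olive, Sage, Elm}: Sage, Wren.
The greatest among these is Sage.

Sage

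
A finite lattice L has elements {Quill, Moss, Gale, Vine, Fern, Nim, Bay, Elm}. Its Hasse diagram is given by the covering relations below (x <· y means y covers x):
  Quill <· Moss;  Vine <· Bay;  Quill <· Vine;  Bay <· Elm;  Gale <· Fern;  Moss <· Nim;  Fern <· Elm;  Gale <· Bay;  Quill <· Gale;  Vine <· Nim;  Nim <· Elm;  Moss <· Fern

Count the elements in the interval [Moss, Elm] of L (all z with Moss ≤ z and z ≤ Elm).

The interval [Moss, Elm] = {Elm, Fern, Moss, Nim}, which has 4 elements.

4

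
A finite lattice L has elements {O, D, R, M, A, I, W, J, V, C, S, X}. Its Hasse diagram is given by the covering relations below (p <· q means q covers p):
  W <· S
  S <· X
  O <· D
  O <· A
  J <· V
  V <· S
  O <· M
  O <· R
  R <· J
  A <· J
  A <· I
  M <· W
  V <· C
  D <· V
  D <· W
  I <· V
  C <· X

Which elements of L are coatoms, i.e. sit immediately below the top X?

C, S

The coatoms are exactly the elements covered by X: C, S.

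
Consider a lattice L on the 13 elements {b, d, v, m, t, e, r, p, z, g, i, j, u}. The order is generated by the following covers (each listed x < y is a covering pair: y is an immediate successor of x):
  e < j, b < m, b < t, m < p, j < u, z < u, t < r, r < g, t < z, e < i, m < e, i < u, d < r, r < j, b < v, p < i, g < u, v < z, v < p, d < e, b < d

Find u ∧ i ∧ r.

d

Common lower bounds of {u, i, r}: b, d.
The greatest among these is d.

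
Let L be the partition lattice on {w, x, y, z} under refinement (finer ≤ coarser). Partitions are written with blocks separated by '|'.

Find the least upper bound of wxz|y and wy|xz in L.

Common upper bounds of {wxz|y, wy|xz}: wxyz.
The least among these is wxyz.

wxyz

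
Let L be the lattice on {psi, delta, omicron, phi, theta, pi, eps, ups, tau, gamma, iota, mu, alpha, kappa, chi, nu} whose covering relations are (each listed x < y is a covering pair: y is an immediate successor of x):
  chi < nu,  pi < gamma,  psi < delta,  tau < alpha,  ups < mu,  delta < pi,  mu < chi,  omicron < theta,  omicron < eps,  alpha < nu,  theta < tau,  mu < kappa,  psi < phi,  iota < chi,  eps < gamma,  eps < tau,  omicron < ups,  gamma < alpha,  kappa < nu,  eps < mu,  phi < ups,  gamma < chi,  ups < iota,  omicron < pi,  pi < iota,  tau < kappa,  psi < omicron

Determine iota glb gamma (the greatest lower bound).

pi

Common lower bounds of {iota, gamma}: delta, omicron, pi, psi.
The greatest among these is pi.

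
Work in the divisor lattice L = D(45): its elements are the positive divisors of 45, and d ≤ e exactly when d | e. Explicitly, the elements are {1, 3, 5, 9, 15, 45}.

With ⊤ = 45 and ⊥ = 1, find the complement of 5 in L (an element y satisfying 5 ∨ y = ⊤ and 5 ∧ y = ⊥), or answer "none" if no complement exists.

9

Need y with 5 ∨ y = 45 and 5 ∧ y = 1.
Checking each element gives: 9.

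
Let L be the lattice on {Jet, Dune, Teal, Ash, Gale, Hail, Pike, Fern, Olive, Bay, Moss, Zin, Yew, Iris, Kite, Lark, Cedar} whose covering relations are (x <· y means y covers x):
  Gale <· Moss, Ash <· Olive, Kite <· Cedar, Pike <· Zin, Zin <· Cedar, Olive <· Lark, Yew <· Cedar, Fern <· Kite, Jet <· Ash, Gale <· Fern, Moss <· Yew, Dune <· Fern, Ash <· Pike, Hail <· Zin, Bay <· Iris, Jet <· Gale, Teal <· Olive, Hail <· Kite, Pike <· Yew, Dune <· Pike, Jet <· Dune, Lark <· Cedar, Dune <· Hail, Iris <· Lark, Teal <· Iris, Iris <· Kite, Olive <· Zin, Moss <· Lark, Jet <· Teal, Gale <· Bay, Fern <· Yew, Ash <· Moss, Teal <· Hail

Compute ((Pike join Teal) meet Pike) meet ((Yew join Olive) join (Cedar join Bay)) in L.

Pike ∨ Teal = Zin
Zin ∧ Pike = Pike
Yew ∨ Olive = Cedar
Cedar ∨ Bay = Cedar
Cedar ∨ Cedar = Cedar
Pike ∧ Cedar = Pike

Pike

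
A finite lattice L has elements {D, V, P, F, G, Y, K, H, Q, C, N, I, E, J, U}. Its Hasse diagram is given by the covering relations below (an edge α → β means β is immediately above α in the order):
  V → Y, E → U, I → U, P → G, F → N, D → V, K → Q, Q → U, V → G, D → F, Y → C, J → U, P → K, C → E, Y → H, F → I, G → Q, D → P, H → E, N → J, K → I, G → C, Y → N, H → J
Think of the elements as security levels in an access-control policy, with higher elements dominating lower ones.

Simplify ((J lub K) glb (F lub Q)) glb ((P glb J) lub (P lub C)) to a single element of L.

J ∨ K = U
F ∨ Q = U
U ∧ U = U
P ∧ J = D
P ∨ C = C
D ∨ C = C
U ∧ C = C

C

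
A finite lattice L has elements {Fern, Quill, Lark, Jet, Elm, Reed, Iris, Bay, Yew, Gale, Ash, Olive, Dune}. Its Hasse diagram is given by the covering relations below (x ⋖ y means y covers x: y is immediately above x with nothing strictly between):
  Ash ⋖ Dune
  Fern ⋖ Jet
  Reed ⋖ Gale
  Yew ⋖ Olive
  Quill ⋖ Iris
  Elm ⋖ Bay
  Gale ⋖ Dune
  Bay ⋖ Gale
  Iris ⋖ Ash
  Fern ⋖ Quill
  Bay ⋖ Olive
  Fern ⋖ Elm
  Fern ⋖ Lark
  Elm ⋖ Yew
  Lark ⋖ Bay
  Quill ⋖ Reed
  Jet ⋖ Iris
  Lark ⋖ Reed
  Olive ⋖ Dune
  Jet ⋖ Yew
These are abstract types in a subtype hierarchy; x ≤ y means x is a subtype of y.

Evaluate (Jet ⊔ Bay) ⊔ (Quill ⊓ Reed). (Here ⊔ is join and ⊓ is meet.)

Jet ∨ Bay = Olive
Quill ∧ Reed = Quill
Olive ∨ Quill = Dune

Dune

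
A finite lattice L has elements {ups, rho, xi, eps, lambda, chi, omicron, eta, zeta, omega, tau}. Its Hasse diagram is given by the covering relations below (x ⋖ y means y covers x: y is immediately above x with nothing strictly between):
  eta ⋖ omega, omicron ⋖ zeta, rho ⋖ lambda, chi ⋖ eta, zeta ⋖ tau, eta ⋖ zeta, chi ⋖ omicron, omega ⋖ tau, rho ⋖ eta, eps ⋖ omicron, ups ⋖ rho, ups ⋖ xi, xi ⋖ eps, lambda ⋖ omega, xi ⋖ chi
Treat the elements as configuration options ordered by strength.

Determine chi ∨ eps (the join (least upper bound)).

Common upper bounds of {chi, eps}: omicron, tau, zeta.
The least among these is omicron.

omicron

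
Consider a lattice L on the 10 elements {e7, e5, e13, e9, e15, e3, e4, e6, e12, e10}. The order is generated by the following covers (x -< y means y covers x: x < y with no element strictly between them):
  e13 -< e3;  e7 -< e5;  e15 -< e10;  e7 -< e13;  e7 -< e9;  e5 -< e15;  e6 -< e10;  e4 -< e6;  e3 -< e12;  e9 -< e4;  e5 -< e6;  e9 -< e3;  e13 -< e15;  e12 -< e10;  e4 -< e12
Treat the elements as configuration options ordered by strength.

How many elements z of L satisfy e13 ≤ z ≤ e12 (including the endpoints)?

3

The interval [e13, e12] = {e12, e13, e3}, which has 3 elements.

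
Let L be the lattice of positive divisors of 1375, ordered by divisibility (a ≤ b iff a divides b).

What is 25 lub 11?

In the divisibility order, the join is the least common multiple: lcm(25, 11) = 275.

275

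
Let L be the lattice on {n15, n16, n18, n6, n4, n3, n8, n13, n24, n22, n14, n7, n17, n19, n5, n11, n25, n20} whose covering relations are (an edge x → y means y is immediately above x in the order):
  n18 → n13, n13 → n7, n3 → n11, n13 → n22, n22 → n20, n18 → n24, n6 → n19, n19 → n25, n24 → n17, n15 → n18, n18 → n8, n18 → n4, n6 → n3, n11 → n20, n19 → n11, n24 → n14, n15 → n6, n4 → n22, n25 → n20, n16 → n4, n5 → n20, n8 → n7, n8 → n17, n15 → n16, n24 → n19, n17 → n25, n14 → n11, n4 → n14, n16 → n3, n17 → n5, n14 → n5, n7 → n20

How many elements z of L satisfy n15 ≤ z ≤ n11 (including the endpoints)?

The interval [n15, n11] = {n11, n14, n15, n16, n18, n19, n24, n3, n4, n6}, which has 10 elements.

10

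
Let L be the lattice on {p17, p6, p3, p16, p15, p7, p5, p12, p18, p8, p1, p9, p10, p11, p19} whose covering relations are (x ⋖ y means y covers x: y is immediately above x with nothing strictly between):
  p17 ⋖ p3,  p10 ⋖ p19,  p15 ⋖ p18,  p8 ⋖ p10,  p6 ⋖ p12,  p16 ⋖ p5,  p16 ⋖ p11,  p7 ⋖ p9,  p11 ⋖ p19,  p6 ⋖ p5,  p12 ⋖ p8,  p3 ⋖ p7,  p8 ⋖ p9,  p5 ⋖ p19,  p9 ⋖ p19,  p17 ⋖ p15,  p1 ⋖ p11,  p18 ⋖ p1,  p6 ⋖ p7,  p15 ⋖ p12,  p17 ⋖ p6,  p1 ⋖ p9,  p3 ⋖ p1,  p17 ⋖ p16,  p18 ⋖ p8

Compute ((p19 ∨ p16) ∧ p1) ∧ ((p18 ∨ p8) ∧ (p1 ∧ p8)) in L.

p18

p19 ∨ p16 = p19
p19 ∧ p1 = p1
p18 ∨ p8 = p8
p1 ∧ p8 = p18
p8 ∧ p18 = p18
p1 ∧ p18 = p18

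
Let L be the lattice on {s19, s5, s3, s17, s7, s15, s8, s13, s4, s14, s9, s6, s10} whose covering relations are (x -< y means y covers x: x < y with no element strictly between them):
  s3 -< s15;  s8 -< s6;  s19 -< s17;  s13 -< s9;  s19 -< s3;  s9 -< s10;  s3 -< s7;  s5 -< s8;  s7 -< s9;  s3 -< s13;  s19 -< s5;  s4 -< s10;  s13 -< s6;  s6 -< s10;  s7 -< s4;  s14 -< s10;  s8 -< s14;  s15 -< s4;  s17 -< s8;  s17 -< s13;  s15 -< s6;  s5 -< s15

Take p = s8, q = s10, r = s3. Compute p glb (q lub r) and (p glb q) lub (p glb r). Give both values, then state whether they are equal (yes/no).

s8; s8; yes

q lub r = s10, so p glb (q lub r) = s8 glb s10 = s8.
p glb q = s8 and p glb r = s19, so (p glb q) lub (p glb r) = s8 lub s19 = s8.
Equal: yes.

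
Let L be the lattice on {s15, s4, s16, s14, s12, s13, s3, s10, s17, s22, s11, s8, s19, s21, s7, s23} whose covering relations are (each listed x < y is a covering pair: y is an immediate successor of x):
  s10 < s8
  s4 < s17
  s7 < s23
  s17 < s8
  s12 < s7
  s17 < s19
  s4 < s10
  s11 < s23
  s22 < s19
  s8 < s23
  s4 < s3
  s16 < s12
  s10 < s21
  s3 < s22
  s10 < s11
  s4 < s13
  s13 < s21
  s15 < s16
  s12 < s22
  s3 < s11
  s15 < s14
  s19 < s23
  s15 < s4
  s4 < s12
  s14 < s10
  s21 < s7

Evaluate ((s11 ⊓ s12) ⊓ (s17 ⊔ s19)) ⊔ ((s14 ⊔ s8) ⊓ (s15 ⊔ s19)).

s17

s11 ∧ s12 = s4
s17 ∨ s19 = s19
s4 ∧ s19 = s4
s14 ∨ s8 = s8
s15 ∨ s19 = s19
s8 ∧ s19 = s17
s4 ∨ s17 = s17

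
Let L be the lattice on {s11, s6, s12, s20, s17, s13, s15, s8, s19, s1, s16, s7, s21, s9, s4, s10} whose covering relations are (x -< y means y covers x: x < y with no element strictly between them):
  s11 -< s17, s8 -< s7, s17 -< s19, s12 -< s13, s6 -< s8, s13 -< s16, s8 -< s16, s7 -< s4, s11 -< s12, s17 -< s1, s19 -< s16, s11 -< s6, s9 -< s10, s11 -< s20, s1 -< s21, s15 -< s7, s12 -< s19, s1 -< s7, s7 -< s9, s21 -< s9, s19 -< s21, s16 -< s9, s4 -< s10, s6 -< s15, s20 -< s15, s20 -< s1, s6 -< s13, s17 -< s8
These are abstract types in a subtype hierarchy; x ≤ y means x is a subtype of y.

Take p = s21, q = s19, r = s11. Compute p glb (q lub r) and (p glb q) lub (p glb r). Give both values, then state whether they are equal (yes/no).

q lub r = s19, so p glb (q lub r) = s21 glb s19 = s19.
p glb q = s19 and p glb r = s11, so (p glb q) lub (p glb r) = s19 lub s11 = s19.
Equal: yes.

s19; s19; yes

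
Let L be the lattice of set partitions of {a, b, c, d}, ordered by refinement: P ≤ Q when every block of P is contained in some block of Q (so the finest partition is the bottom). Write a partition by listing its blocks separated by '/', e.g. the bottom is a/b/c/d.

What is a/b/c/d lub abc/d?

The join of a/b/c/d and abc/d merges any blocks that overlap across the partitions, giving abc/d.

abc/d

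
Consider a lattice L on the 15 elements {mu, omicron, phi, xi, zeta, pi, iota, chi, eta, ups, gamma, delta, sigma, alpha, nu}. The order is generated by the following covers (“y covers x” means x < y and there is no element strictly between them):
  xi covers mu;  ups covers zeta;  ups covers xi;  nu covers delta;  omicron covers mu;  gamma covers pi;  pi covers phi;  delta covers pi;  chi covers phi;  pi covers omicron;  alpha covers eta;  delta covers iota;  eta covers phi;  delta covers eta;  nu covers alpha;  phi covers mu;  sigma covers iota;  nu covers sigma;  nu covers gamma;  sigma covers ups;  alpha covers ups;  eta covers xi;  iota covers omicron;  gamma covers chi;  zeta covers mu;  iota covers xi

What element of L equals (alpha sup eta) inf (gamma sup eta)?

alpha

alpha ∨ eta = alpha
gamma ∨ eta = nu
alpha ∧ nu = alpha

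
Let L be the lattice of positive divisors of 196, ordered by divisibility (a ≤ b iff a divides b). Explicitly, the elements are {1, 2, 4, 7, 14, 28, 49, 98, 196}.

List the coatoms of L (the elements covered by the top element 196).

The coatoms are exactly the elements covered by 196: 28, 98.

28, 98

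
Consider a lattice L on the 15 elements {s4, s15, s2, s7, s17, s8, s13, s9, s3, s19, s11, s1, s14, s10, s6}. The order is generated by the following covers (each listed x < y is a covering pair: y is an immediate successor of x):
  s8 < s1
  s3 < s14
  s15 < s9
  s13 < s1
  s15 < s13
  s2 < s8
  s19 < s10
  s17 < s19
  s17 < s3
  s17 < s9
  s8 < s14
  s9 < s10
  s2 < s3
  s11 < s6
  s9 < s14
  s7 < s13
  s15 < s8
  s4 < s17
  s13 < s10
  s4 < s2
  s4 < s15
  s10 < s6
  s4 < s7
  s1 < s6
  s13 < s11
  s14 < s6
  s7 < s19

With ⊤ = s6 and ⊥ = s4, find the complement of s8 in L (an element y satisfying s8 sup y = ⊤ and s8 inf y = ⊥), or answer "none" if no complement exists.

s19

Need y with s8 ∨ y = s6 and s8 ∧ y = s4.
Checking each element gives: s19.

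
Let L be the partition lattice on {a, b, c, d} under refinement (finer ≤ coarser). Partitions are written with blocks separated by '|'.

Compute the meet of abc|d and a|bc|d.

a|bc|d

The meet (common refinement) of abc|d and a|bc|d intersects blocks pairwise, giving a|bc|d.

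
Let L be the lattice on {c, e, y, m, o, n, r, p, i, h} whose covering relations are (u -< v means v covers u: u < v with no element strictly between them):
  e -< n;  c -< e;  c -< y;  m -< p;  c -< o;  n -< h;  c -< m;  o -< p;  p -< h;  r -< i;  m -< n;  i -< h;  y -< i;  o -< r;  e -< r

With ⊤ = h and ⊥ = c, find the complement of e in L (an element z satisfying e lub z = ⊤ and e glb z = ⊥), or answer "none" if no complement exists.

p

Need z with e ∨ z = h and e ∧ z = c.
Checking each element gives: p.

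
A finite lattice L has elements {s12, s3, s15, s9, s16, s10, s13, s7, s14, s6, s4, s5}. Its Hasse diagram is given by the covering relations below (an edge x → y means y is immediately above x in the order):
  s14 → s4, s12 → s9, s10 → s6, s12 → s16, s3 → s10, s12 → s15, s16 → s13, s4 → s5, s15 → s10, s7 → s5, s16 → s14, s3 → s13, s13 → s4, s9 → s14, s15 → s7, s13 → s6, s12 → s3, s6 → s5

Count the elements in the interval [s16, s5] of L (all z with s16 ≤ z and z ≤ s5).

6

The interval [s16, s5] = {s13, s14, s16, s4, s5, s6}, which has 6 elements.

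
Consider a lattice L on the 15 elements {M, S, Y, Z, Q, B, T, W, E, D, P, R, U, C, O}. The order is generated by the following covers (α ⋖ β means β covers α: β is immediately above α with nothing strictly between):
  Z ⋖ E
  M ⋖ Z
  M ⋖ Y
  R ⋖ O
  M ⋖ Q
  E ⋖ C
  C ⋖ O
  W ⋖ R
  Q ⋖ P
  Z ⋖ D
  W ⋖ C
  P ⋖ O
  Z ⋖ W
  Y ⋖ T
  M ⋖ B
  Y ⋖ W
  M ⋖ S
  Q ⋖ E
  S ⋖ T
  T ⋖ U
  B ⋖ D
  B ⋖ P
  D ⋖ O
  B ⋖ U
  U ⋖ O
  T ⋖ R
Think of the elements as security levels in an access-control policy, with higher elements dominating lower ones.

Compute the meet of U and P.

B

Common lower bounds of {U, P}: B, M.
The greatest among these is B.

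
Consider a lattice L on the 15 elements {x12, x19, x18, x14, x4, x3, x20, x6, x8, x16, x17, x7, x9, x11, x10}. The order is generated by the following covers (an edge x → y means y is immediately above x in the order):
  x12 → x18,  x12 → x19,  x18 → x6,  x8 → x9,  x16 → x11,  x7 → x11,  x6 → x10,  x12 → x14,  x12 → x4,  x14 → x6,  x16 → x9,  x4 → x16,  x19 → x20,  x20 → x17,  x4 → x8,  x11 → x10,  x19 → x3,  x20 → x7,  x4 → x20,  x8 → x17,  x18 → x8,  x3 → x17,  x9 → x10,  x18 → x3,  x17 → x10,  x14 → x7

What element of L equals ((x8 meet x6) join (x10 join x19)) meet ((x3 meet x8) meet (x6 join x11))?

x18

x8 ∧ x6 = x18
x10 ∨ x19 = x10
x18 ∨ x10 = x10
x3 ∧ x8 = x18
x6 ∨ x11 = x10
x18 ∧ x10 = x18
x10 ∧ x18 = x18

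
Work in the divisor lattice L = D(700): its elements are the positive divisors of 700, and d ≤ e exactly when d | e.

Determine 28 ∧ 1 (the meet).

In the divisibility order, the meet is the greatest common divisor: gcd(28, 1) = 1.

1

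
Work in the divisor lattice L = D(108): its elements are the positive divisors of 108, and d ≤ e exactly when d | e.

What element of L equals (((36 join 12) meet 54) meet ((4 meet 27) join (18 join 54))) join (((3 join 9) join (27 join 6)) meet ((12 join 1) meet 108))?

36 ∨ 12 = 36
36 ∧ 54 = 18
4 ∧ 27 = 1
18 ∨ 54 = 54
1 ∨ 54 = 54
18 ∧ 54 = 18
3 ∨ 9 = 9
27 ∨ 6 = 54
9 ∨ 54 = 54
12 ∨ 1 = 12
12 ∧ 108 = 12
54 ∧ 12 = 6
18 ∨ 6 = 18

18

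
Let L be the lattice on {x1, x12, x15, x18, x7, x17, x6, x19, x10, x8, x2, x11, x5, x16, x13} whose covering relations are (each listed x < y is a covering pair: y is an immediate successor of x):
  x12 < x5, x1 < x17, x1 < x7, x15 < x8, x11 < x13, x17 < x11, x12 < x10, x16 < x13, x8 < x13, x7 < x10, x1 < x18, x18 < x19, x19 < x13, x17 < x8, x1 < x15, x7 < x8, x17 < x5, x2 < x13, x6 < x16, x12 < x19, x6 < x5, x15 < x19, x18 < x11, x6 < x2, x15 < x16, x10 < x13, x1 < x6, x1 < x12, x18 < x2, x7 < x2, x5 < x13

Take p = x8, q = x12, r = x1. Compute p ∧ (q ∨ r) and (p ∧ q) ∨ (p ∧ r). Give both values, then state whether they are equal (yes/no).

q ∨ r = x12, so p ∧ (q ∨ r) = x8 ∧ x12 = x1.
p ∧ q = x1 and p ∧ r = x1, so (p ∧ q) ∨ (p ∧ r) = x1 ∨ x1 = x1.
Equal: yes.

x1; x1; yes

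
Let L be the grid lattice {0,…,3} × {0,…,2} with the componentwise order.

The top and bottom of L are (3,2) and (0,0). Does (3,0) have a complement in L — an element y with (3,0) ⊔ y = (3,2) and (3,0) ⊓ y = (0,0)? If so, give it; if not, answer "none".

Need y with (3,0) ∨ y = (3,2) and (3,0) ∧ y = (0,0).
Checking each element gives: (0,2).

(0,2)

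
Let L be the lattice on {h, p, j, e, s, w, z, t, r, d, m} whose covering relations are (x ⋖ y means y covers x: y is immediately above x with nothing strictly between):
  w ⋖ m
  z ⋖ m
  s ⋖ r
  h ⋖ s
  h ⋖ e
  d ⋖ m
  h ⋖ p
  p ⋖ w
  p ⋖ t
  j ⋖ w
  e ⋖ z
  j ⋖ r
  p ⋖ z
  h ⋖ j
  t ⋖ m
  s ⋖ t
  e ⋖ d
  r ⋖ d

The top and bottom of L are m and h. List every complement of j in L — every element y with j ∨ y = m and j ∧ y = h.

Need y with j ∨ y = m and j ∧ y = h.
Checking each element gives: t, z.

t, z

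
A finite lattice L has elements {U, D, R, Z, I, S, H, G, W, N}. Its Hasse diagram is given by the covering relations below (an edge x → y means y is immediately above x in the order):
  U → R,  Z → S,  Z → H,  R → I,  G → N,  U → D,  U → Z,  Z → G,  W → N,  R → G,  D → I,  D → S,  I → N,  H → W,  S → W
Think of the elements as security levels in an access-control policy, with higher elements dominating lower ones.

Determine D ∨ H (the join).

Common upper bounds of {D, H}: N, W.
The least among these is W.

W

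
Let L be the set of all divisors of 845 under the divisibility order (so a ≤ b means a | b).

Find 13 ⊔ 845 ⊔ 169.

845

In the divisibility order, the join is the least common multiple: lcm(13, 845, 169) = 845.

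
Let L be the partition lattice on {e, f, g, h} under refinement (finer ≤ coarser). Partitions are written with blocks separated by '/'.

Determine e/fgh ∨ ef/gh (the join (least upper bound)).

efgh

Common upper bounds of {e/fgh, ef/gh}: efgh.
The least among these is efgh.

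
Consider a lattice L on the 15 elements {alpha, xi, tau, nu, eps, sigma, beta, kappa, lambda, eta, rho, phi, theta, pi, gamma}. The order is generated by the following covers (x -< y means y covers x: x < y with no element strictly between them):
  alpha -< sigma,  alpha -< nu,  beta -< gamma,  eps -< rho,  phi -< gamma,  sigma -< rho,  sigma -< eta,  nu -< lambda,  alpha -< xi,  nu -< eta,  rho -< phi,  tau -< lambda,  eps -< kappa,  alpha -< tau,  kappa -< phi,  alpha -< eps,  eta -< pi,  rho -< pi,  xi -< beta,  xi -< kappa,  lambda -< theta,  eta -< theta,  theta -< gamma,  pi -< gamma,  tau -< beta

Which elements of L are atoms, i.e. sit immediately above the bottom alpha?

The atoms are exactly the elements that cover alpha: eps, nu, sigma, tau, xi.

eps, nu, sigma, tau, xi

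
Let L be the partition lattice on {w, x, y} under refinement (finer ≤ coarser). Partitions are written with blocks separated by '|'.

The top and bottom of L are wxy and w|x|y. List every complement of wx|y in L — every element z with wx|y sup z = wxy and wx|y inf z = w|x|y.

wy|x, w|xy

Need z with wx|y ∨ z = wxy and wx|y ∧ z = w|x|y.
Checking each element gives: wy|x, w|xy.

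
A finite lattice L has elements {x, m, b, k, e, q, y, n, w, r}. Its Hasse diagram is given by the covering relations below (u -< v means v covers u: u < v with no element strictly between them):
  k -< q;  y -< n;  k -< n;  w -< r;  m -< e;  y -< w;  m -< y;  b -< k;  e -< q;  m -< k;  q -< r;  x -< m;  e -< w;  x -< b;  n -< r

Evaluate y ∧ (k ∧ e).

m

k ∧ e = m
y ∧ m = m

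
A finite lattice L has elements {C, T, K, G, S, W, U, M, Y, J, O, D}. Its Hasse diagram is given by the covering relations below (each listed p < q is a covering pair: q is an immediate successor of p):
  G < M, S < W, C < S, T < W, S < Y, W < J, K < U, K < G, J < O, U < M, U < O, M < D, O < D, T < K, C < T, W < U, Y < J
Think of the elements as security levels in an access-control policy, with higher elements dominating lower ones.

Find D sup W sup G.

Common upper bounds of {D, W, G}: D.
The least among these is D.

D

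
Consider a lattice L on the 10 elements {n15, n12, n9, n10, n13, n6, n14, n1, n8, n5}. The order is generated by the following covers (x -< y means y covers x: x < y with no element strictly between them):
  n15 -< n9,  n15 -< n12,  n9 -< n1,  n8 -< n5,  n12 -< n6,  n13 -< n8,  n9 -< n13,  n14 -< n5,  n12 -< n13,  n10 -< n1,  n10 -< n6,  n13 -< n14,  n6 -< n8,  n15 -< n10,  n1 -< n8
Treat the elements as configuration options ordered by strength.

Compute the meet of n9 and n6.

n15

Common lower bounds of {n9, n6}: n15.
The greatest among these is n15.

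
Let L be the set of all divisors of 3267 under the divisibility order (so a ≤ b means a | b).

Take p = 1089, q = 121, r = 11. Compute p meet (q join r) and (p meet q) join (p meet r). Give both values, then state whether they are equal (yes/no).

q join r = 121, so p meet (q join r) = 1089 meet 121 = 121.
p meet q = 121 and p meet r = 11, so (p meet q) join (p meet r) = 121 join 11 = 121.
Equal: yes.

121; 121; yes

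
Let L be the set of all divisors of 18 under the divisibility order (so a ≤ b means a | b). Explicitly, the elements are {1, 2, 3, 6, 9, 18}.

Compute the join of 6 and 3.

In the divisibility order, the join is the least common multiple: lcm(6, 3) = 6.

6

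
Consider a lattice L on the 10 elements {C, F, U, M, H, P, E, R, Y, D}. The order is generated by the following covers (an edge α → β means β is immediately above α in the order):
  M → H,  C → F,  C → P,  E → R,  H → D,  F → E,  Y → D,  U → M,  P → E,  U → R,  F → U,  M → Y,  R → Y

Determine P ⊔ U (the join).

Common upper bounds of {P, U}: D, R, Y.
The least among these is R.

R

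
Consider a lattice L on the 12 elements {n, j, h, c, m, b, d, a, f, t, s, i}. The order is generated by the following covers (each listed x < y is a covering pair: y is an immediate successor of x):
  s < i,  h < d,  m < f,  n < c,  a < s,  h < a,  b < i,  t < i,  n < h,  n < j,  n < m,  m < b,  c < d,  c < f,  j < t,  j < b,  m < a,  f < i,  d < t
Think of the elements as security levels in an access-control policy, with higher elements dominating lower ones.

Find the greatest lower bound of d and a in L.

Common lower bounds of {d, a}: h, n.
The greatest among these is h.

h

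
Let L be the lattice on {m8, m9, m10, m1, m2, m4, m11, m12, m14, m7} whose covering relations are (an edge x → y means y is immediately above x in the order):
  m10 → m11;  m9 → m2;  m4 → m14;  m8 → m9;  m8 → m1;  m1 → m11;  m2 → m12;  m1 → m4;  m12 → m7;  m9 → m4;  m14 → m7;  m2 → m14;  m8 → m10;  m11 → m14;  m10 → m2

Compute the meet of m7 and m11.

m11

Common lower bounds of {m7, m11}: m1, m10, m11, m8.
The greatest among these is m11.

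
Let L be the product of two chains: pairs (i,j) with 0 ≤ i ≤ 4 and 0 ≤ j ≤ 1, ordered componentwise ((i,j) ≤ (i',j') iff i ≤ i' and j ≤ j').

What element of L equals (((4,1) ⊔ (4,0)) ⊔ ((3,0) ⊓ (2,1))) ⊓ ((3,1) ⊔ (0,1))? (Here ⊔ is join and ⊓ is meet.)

(4,1) ∨ (4,0) = (4,1)
(3,0) ∧ (2,1) = (2,0)
(4,1) ∨ (2,0) = (4,1)
(3,1) ∨ (0,1) = (3,1)
(4,1) ∧ (3,1) = (3,1)

(3,1)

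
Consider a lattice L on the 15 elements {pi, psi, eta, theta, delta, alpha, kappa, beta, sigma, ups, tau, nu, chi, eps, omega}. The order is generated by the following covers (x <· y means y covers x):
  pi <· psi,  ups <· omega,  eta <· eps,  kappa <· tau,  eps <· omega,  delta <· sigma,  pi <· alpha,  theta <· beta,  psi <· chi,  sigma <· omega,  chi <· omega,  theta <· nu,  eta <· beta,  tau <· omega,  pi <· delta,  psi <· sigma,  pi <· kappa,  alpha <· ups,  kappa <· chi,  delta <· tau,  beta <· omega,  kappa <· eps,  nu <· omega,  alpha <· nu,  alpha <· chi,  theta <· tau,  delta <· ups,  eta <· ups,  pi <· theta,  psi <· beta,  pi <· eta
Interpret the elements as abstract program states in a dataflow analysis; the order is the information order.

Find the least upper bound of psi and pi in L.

psi

Common upper bounds of {psi, pi}: beta, chi, omega, psi, sigma.
The least among these is psi.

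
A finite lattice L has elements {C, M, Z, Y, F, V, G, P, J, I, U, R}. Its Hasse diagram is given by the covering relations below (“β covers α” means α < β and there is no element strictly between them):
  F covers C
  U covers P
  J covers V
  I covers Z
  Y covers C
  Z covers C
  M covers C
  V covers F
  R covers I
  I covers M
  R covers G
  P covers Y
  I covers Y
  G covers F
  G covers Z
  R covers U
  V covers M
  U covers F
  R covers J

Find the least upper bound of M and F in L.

Common upper bounds of {M, F}: J, R, V.
The least among these is V.

V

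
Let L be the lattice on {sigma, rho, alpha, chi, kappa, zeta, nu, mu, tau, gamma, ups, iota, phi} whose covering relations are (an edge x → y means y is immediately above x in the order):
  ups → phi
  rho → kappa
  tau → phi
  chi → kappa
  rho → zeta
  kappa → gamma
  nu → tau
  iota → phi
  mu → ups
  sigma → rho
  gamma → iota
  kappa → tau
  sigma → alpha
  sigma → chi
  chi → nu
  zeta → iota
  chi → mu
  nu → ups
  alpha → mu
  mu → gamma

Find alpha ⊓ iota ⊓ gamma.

Common lower bounds of {alpha, iota, gamma}: alpha, sigma.
The greatest among these is alpha.

alpha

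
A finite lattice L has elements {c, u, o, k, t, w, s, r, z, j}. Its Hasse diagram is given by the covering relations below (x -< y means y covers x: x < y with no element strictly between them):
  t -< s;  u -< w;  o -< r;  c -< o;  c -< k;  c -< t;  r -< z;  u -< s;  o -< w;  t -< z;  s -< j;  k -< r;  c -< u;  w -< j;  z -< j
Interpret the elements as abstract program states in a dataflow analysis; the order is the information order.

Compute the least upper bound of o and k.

Common upper bounds of {o, k}: j, r, z.
The least among these is r.

r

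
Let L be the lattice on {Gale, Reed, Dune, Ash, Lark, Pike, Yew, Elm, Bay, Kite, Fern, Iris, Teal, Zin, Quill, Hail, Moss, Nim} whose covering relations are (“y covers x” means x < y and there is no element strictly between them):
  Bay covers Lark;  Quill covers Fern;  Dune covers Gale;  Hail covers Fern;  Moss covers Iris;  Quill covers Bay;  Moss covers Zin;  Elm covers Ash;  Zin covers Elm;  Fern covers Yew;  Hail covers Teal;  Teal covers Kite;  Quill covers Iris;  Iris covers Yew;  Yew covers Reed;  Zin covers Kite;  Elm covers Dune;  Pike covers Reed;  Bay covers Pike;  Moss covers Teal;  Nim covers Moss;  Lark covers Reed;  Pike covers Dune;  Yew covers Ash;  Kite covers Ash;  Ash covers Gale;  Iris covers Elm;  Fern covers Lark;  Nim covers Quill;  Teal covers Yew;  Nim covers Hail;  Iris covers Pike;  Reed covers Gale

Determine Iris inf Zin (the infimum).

Elm

Common lower bounds of {Iris, Zin}: Ash, Dune, Elm, Gale.
The greatest among these is Elm.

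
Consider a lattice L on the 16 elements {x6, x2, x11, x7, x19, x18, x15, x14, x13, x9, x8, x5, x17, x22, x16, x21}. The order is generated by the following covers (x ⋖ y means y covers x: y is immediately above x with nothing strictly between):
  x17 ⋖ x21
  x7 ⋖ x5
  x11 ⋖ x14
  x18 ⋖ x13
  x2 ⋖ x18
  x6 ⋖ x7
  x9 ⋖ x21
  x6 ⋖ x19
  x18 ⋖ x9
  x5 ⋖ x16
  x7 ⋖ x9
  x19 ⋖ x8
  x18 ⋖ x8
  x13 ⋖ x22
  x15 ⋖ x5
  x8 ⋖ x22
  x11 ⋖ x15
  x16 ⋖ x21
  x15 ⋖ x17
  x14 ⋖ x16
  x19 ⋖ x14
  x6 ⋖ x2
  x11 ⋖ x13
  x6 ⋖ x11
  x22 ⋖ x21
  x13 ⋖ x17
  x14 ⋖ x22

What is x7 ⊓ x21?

x7

Common lower bounds of {x7, x21}: x6, x7.
The greatest among these is x7.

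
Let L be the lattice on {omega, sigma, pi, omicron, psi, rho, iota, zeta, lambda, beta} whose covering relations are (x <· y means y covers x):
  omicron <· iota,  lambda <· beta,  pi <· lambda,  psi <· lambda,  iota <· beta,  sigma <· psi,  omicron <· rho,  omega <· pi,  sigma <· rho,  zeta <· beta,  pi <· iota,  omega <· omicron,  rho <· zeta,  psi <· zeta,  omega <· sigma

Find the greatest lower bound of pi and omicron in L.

Common lower bounds of {pi, omicron}: omega.
The greatest among these is omega.

omega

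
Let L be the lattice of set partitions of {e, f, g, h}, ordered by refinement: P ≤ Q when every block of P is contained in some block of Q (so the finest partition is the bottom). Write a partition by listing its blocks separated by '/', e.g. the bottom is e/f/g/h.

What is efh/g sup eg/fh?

The join of efh/g and eg/fh merges any blocks that overlap across the partitions, giving efgh.

efgh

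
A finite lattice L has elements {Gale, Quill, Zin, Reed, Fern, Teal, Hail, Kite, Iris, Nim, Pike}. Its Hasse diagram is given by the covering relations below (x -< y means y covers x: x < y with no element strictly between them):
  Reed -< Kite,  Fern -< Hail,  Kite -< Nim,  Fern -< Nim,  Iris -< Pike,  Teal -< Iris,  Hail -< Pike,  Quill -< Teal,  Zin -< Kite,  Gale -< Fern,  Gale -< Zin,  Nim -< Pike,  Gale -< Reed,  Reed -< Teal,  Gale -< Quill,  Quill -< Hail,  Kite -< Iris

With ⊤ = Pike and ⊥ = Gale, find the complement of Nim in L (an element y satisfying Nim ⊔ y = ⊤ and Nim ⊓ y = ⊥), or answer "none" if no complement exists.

Quill

Need y with Nim ∨ y = Pike and Nim ∧ y = Gale.
Checking each element gives: Quill.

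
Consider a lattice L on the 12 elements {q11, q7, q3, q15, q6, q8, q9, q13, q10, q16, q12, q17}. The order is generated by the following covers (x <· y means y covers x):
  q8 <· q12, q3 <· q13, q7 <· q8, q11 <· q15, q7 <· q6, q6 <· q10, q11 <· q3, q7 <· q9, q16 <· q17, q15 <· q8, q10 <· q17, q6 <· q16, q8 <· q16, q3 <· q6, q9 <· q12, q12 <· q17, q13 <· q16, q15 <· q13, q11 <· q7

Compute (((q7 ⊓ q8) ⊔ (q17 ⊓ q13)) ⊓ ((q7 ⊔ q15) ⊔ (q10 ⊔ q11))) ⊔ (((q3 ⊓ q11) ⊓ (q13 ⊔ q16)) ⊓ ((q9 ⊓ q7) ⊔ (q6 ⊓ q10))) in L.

q7 ∧ q8 = q7
q17 ∧ q13 = q13
q7 ∨ q13 = q16
q7 ∨ q15 = q8
q10 ∨ q11 = q10
q8 ∨ q10 = q17
q16 ∧ q17 = q16
q3 ∧ q11 = q11
q13 ∨ q16 = q16
q11 ∧ q16 = q11
q9 ∧ q7 = q7
q6 ∧ q10 = q6
q7 ∨ q6 = q6
q11 ∧ q6 = q11
q16 ∨ q11 = q16

q16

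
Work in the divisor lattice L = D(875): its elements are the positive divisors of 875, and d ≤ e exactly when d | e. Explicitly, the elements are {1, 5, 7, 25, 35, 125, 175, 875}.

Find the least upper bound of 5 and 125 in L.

125

Common upper bounds of {5, 125}: 125, 875.
The least among these is 125.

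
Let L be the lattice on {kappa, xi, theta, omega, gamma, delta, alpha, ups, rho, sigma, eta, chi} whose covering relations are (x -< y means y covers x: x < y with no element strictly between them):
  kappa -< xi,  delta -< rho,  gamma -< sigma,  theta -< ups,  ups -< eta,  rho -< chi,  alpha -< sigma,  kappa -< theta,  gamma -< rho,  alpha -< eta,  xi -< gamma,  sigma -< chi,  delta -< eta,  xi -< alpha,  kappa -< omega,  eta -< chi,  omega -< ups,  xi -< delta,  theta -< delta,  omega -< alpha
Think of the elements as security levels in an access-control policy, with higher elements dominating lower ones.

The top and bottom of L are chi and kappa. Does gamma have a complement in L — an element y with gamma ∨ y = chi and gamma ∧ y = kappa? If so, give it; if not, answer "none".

Need y with gamma ∨ y = chi and gamma ∧ y = kappa.
Checking each element gives: ups.

ups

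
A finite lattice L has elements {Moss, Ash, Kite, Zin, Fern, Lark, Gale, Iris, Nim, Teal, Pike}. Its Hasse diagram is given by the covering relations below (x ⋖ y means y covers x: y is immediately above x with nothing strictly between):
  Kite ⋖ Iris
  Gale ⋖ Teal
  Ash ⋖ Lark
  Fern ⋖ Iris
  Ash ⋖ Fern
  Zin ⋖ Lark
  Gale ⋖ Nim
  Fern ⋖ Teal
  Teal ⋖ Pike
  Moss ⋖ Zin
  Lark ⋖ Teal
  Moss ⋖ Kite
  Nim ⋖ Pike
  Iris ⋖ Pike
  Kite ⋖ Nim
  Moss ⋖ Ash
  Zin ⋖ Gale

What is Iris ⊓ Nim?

Kite

Common lower bounds of {Iris, Nim}: Kite, Moss.
The greatest among these is Kite.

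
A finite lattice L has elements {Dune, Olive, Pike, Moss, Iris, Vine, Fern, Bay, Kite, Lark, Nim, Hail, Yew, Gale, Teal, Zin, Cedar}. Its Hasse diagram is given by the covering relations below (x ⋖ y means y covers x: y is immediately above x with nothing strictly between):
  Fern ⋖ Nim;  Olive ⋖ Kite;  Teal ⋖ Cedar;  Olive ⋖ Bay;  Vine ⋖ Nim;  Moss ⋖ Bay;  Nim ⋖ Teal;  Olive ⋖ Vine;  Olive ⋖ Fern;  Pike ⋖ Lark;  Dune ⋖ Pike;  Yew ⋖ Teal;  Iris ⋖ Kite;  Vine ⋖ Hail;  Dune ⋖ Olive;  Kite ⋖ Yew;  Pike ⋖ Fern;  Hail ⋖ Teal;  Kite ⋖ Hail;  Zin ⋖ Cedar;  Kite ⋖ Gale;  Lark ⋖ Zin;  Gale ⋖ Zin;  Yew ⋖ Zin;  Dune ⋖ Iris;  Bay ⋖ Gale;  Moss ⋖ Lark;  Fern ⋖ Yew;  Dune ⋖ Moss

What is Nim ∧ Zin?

Fern

Common lower bounds of {Nim, Zin}: Dune, Fern, Olive, Pike.
The greatest among these is Fern.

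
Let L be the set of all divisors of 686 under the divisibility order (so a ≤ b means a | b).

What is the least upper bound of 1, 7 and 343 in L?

In the divisibility order, the join is the least common multiple: lcm(1, 7, 343) = 343.

343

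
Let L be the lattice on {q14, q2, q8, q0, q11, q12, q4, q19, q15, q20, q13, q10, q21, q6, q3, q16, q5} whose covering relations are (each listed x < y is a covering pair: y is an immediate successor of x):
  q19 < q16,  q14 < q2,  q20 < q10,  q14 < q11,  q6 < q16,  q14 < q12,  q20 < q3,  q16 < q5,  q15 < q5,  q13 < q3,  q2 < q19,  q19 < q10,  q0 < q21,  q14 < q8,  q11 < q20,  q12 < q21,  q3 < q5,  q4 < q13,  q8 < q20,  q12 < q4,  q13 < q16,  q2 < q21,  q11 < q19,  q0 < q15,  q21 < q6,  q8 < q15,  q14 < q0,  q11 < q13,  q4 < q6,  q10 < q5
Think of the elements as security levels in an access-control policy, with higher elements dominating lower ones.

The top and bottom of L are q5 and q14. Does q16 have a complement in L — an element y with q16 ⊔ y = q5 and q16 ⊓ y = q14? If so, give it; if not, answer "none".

q8

Need y with q16 ∨ y = q5 and q16 ∧ y = q14.
Checking each element gives: q8.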